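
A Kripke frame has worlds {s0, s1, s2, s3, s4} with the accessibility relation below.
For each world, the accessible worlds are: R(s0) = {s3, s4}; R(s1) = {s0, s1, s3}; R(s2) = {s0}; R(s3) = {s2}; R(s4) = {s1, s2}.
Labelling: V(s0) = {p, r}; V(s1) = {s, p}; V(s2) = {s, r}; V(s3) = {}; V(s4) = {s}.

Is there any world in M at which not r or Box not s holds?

Yes

Let φ = not r or Box not s. Evaluate φ at each world:
  s0 (successors {s3, s4}): φ is false.
  s1 (successors {s0, s1, s3}): φ is true.
  s2 (successors {s0}): φ is true.
  s3 (successors {s2}): φ is true.
  s4 (successors {s1, s2}): φ is true.
Detail at s1 (witness):
  At s1: not r is true, Box not s is false, so not r or Box not s is true.
    At s1: Box not s requires not s at every successor {s0, s1, s3}.
      not s fails at s1, so Box not s is false at s1.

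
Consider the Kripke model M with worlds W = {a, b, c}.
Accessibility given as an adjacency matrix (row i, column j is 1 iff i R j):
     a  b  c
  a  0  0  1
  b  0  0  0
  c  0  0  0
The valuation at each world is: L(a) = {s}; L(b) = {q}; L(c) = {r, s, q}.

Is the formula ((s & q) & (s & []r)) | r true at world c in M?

Yes

Recall that []ψ holds at a world iff ψ holds at every accessible world, and <>ψ holds iff ψ holds at some accessible world.
At c: (s & q) & (s & []r) is true, r is true, so ((s & q) & (s & []r)) | r is true.
  At c: s & q is true, s & []r is true, so (s & q) & (s & []r) is true.
    At c: s is true, []r is true, so s & []r is true.
      At c: no accessible worlds, so []r holds vacuously.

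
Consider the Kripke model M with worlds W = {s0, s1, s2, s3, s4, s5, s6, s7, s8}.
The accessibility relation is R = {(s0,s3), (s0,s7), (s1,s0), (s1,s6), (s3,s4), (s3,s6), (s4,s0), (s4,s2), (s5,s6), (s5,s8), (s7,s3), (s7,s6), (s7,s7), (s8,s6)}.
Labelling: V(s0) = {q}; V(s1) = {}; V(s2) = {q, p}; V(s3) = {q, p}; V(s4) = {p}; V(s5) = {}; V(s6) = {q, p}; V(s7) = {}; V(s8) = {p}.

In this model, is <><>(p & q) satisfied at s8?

At s8: <><>(p & q) requires <>(p & q) at some successor in {s6}.
  At s6: <>(p & q) is false.
So <><>(p & q) is false at s8.

No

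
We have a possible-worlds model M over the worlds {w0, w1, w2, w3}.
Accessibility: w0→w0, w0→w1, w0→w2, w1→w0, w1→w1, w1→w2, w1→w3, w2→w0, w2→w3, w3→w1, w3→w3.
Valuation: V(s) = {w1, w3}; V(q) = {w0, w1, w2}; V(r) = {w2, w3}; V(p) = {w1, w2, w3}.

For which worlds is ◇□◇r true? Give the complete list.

Recall that □ψ holds at a world iff ψ holds at every accessible world, and ◇ψ holds iff ψ holds at some accessible world.
Let φ = ◇□◇r. Evaluate φ at each world:
  w0 (successors {w0, w1, w2}): φ is true.
  w1 (successors {w0, w1, w2, w3}): φ is true.
  w2 (successors {w0, w3}): φ is true.
  w3 (successors {w1, w3}): φ is true.
For instance, at w3:
  At w3: ◇□◇r requires □◇r at some successor in {w1, w3}.
    □◇r holds at w1, so ◇□◇r is true at w3.
      At w1: □◇r requires ◇r at every successor {w0, w1, w2, w3}.
        At w0: ◇r is true.
        At w1: ◇r is true.
        At w2: ◇r is true.
        At w3: ◇r is true.
      So □◇r is true at w1.
Satisfying worlds: {w0, w1, w2, w3}

w0, w1, w2, w3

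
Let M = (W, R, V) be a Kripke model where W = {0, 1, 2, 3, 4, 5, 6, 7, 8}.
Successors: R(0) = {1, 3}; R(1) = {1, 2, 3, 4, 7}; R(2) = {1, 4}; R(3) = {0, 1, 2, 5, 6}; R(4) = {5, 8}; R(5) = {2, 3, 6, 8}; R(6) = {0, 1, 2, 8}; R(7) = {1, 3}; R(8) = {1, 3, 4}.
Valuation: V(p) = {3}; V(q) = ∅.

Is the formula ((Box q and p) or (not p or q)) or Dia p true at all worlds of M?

Let φ = ((Box q and p) or (not p or q)) or Dia p. Evaluate φ at each world:
  0 (successors {1, 3}): φ is true.
  1 (successors {1, 2, 3, 4, 7}): φ is true.
  2 (successors {1, 4}): φ is true.
  3 (successors {0, 1, 2, 5, 6}): φ is false.
  4 (successors {5, 8}): φ is true.
  5 (successors {2, 3, 6, 8}): φ is true.
  6 (successors {0, 1, 2, 8}): φ is true.
  7 (successors {1, 3}): φ is true.
  8 (successors {1, 3, 4}): φ is true.
Detail at 3 (counterexample):
  At 3: (Box q and p) or (not p or q) is false, Dia p is false, so ((Box q and p) or (not p or q)) or Dia p is false.
    At 3: Box q and p is false, not p or q is false, so (Box q and p) or (not p or q) is false.
      At 3: Box q is false, p is true, so Box q and p is false.
    At 3: Dia p requires p at some successor in {0, 1, 2, 5, 6}.
      At 0: p is false.
      At 1: p is false.
      At 2: p is false.
      At 5: p is false.
      At 6: p is false.
    So Dia p is false at 3.

No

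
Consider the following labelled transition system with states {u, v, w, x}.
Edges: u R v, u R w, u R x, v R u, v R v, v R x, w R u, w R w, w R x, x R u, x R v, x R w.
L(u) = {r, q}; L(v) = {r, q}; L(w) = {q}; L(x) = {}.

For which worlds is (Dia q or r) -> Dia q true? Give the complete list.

Let φ = (Dia q or r) -> Dia q. Evaluate φ at each world:
  u (successors {v, w, x}): φ is true.
  v (successors {u, v, x}): φ is true.
  w (successors {u, w, x}): φ is true.
  x (successors {u, v, w}): φ is true.
For instance, at v:
  At v: Dia q or r is true, Dia q is true, so (Dia q or r) -> Dia q is true.
    At v: Dia q is true, r is true, so Dia q or r is true.
      At v: Dia q requires q at some successor in {u, v, x}.
        q holds at u, so Dia q is true at v.
    At v: Dia q requires q at some successor in {u, v, x}.
      q holds at u, so Dia q is true at v.
Satisfying worlds: {u, v, w, x}

u, v, w, x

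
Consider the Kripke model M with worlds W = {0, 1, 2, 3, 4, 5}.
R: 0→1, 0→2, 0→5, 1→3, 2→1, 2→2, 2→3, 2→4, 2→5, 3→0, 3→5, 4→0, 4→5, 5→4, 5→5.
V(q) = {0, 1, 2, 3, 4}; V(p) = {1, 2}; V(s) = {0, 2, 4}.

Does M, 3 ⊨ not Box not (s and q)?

Yes

At 3: Box not (s and q) is false, so not Box not (s and q) is true.
  At 3: Box not (s and q) requires not (s and q) at every successor {0, 5}.
    not (s and q) fails at 0, so Box not (s and q) is false at 3.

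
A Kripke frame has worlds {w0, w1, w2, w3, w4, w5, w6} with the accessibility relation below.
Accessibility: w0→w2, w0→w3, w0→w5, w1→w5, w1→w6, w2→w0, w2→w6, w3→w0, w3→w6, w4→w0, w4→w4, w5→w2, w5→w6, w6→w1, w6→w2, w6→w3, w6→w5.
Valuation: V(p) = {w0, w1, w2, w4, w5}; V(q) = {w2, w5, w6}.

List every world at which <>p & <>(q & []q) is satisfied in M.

Let φ = <>p & <>(q & []q). Evaluate φ at each world:
  w0 (successors {w2, w3, w5}): φ is true.
  w1 (successors {w5, w6}): φ is true.
  w2 (successors {w0, w6}): φ is false.
  w3 (successors {w0, w6}): φ is false.
  w4 (successors {w0, w4}): φ is false.
  w5 (successors {w2, w6}): φ is false.
  w6 (successors {w1, w2, w3, w5}): φ is true.
For instance, at w4:
  At w4: <>p is true, <>(q & []q) is false, so <>p & <>(q & []q) is false.
    At w4: <>p requires p at some successor in {w0, w4}.
      p holds at w0, so <>p is true at w4.
    At w4: <>(q & []q) requires q & []q at some successor in {w0, w4}.
      At w0: q & []q is false.
      At w4: q & []q is false.
    So <>(q & []q) is false at w4.
Satisfying worlds: {w0, w1, w6}

w0, w1, w6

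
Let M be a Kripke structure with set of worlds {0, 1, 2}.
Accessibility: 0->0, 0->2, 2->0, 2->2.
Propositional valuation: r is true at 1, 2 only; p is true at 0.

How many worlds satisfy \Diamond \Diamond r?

2

Recall that \Diamond ψ holds at a world iff ψ holds at some accessible world.
Let φ = \Diamond \Diamond r. Evaluate φ at each world:
  0 (successors {0, 2}): φ is true.
  1 (successors ∅): φ is false.
  2 (successors {0, 2}): φ is true.
For instance, at 0:
  At 0: \Diamond \Diamond r requires \Diamond r at some successor in {0, 2}.
    \Diamond r holds at 0, so \Diamond \Diamond r is true at 0.
      At 0: \Diamond r requires r at some successor in {0, 2}.
        r holds at 2, so \Diamond r is true at 0.
Satisfying worlds: {0, 2}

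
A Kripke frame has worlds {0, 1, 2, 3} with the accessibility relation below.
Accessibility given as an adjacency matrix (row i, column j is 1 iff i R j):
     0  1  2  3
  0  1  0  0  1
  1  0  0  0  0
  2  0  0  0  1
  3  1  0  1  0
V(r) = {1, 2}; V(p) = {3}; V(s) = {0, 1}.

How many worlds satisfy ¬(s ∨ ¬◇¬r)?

2

Recall that ◇ψ holds at a world iff ψ holds at some accessible world.
Let φ = ¬(s ∨ ¬◇¬r). Evaluate φ at each world:
  0 (successors {0, 3}): φ is false.
  1 (successors ∅): φ is false.
  2 (successors {3}): φ is true.
  3 (successors {0, 2}): φ is true.
For instance, at 0:
  At 0: s ∨ ¬◇¬r is true, so ¬(s ∨ ¬◇¬r) is false.
    At 0: s is true, ¬◇¬r is false, so s ∨ ¬◇¬r is true.
      At 0: ◇¬r is true, so ¬◇¬r is false.
Satisfying worlds: {2, 3}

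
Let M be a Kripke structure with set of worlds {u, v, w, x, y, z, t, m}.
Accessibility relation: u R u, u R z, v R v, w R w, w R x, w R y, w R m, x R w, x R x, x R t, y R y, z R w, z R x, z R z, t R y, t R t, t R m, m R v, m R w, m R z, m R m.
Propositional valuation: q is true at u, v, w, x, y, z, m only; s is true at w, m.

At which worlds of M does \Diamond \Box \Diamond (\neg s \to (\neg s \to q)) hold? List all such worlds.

Let φ = \Diamond \Box \Diamond (\neg s \to (\neg s \to q)). Evaluate φ at each world:
  u (successors {u, z}): φ is true.
  v (successors {v}): φ is true.
  w (successors {w, x, y, m}): φ is true.
  x (successors {w, x, t}): φ is true.
  y (successors {y}): φ is true.
  z (successors {w, x, z}): φ is true.
  t (successors {y, t, m}): φ is true.
  m (successors {v, w, z, m}): φ is true.
For instance, at t:
  At t: \Diamond \Box \Diamond (\neg s \to (\neg s \to q)) requires \Box \Diamond (\neg s \to (\neg s \to q)) at some successor in {y, t, m}.
    \Box \Diamond (\neg s \to (\neg s \to q)) holds at y, so \Diamond \Box \Diamond (\neg s \to (\neg s \to q)) is true at t.
      At y: \Box \Diamond (\neg s \to (\neg s \to q)) requires \Diamond (\neg s \to (\neg s \to q)) at every successor {y}.
        At y: \Diamond (\neg s \to (\neg s \to q)) is true.
      So \Box \Diamond (\neg s \to (\neg s \to q)) is true at y.
Satisfying worlds: {u, v, w, x, y, z, t, m}

u, v, w, x, y, z, t, m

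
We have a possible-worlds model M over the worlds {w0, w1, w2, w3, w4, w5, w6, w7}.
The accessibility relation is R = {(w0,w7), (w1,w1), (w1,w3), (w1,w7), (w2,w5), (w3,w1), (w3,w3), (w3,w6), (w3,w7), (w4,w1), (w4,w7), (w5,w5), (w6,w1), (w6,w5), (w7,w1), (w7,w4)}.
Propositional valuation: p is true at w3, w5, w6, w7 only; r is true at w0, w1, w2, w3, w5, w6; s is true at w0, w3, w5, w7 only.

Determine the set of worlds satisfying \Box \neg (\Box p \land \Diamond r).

w0, w1, w3, w4, w7

Recall that \Box ψ holds at a world iff ψ holds at every accessible world, and \Diamond ψ holds iff ψ holds at some accessible world.
Let φ = \Box \neg (\Box p \land \Diamond r). Evaluate φ at each world:
  w0 (successors {w7}): φ is true.
  w1 (successors {w1, w3, w7}): φ is true.
  w2 (successors {w5}): φ is false.
  w3 (successors {w1, w3, w6, w7}): φ is true.
  w4 (successors {w1, w7}): φ is true.
  w5 (successors {w5}): φ is false.
  w6 (successors {w1, w5}): φ is false.
  w7 (successors {w1, w4}): φ is true.
For instance, at w0:
  At w0: \Box \neg (\Box p \land \Diamond r) requires \neg (\Box p \land \Diamond r) at every successor {w7}.
      At w7: \Box p \land \Diamond r is false, so \neg (\Box p \land \Diamond r) is true.
  So \Box \neg (\Box p \land \Diamond r) is true at w0.
Satisfying worlds: {w0, w1, w3, w4, w7}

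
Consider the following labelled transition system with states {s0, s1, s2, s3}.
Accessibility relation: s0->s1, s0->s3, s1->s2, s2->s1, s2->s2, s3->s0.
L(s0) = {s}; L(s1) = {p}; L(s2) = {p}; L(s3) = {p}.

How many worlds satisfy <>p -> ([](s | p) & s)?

2

Recall that []ψ holds at a world iff ψ holds at every accessible world, and <>ψ holds iff ψ holds at some accessible world.
Let φ = <>p -> ([](s | p) & s). Evaluate φ at each world:
  s0 (successors {s1, s3}): φ is true.
  s1 (successors {s2}): φ is false.
  s2 (successors {s1, s2}): φ is false.
  s3 (successors {s0}): φ is true.
For instance, at s0:
  At s0: <>p is true, [](s | p) & s is true, so <>p -> ([](s | p) & s) is true.
    At s0: <>p requires p at some successor in {s1, s3}.
      p holds at s1, so <>p is true at s0.
    At s0: [](s | p) is true, s is true, so [](s | p) & s is true.
      At s0: [](s | p) requires s | p at every successor {s1, s3}.
        At s1: s | p is true.
        At s3: s | p is true.
      So [](s | p) is true at s0.
Satisfying worlds: {s0, s3}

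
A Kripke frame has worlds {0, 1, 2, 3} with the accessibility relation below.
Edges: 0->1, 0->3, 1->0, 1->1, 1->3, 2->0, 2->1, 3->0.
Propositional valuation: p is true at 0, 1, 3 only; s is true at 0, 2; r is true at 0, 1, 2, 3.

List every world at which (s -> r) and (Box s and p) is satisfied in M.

Let φ = (s -> r) and (Box s and p). Evaluate φ at each world:
  0 (successors {1, 3}): φ is false.
  1 (successors {0, 1, 3}): φ is false.
  2 (successors {0, 1}): φ is false.
  3 (successors {0}): φ is true.
For instance, at 1:
  At 1: s -> r is true, Box s and p is false, so (s -> r) and (Box s and p) is false.
    At 1: Box s is false, p is true, so Box s and p is false.
      At 1: Box s requires s at every successor {0, 1, 3}.
        s fails at 1, so Box s is false at 1.
Satisfying worlds: {3}

3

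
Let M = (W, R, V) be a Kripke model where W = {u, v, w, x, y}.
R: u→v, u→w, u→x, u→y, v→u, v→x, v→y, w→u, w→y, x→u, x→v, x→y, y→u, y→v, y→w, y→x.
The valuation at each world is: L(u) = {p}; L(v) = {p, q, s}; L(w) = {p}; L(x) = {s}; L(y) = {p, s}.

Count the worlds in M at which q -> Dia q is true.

Let φ = q -> Dia q. Evaluate φ at each world:
  u (successors {v, w, x, y}): φ is true.
  v (successors {u, x, y}): φ is false.
  w (successors {u, y}): φ is true.
  x (successors {u, v, y}): φ is true.
  y (successors {u, v, w, x}): φ is true.
For instance, at v:
  At v: q is true, Dia q is false, so q -> Dia q is false.
    At v: Dia q requires q at some successor in {u, x, y}.
      At u: q is false.
      At x: q is false.
      At y: q is false.
    So Dia q is false at v.
Satisfying worlds: {u, w, x, y}

4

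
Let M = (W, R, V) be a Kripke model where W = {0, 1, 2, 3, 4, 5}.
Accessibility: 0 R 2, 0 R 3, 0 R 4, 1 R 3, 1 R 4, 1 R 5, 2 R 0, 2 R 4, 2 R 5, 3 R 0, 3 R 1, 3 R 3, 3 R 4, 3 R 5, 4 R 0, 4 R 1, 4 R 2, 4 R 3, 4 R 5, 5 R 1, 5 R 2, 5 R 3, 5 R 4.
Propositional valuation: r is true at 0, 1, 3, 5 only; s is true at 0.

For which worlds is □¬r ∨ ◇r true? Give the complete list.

0, 1, 2, 3, 4, 5

Recall that □ψ holds at a world iff ψ holds at every accessible world, and ◇ψ holds iff ψ holds at some accessible world.
Let φ = □¬r ∨ ◇r. Evaluate φ at each world:
  0 (successors {2, 3, 4}): φ is true.
  1 (successors {3, 4, 5}): φ is true.
  2 (successors {0, 4, 5}): φ is true.
  3 (successors {0, 1, 3, 4, 5}): φ is true.
  4 (successors {0, 1, 2, 3, 5}): φ is true.
  5 (successors {1, 2, 3, 4}): φ is true.
For instance, at 3:
  At 3: □¬r is false, ◇r is true, so □¬r ∨ ◇r is true.
    At 3: □¬r requires ¬r at every successor {0, 1, 3, 4, 5}.
      ¬r fails at 0, so □¬r is false at 3.
    At 3: ◇r requires r at some successor in {0, 1, 3, 4, 5}.
      r holds at 0, so ◇r is true at 3.
Satisfying worlds: {0, 1, 2, 3, 4, 5}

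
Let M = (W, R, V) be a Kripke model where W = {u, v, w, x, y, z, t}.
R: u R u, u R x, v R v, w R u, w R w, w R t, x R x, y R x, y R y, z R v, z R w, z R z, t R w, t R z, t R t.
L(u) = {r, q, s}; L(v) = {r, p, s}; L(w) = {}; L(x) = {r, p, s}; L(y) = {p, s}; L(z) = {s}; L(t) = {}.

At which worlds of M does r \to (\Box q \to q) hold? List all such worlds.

Let φ = r \to (\Box q \to q). Evaluate φ at each world:
  u (successors {u, x}): φ is true.
  v (successors {v}): φ is true.
  w (successors {u, w, t}): φ is true.
  x (successors {x}): φ is true.
  y (successors {x, y}): φ is true.
  z (successors {v, w, z}): φ is true.
  t (successors {w, z, t}): φ is true.
For instance, at t:
  At t: r is false, \Box q \to q is true, so r \to (\Box q \to q) is true.
    At t: \Box q is false, q is false, so \Box q \to q is true.
      At t: \Box q requires q at every successor {w, z, t}.
        q fails at w, so \Box q is false at t.
Satisfying worlds: {u, v, w, x, y, z, t}

u, v, w, x, y, z, t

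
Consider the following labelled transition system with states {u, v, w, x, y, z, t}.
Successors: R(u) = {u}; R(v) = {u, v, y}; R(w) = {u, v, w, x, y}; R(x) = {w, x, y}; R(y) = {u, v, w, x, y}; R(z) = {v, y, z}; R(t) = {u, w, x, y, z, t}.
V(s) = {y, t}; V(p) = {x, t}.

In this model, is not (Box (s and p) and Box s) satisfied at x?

Yes

At x: Box (s and p) and Box s is false, so not (Box (s and p) and Box s) is true.
  At x: Box (s and p) is false, Box s is false, so Box (s and p) and Box s is false.
    At x: Box (s and p) requires s and p at every successor {w, x, y}.
      s and p fails at w, so Box (s and p) is false at x.
    At x: Box s requires s at every successor {w, x, y}.
      s fails at w, so Box s is false at x.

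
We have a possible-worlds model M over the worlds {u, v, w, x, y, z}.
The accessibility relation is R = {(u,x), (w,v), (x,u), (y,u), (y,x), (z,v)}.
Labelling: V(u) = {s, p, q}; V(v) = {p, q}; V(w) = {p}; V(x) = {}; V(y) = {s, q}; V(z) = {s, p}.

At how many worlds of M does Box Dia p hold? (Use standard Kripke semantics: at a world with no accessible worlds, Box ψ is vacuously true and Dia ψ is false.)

Let φ = Box Dia p. Evaluate φ at each world:
  u (successors {x}): φ is true.
  v (successors ∅): φ is true.
  w (successors {v}): φ is false.
  x (successors {u}): φ is false.
  y (successors {u, x}): φ is false.
  z (successors {v}): φ is false.
For instance, at u:
  At u: Box Dia p requires Dia p at every successor {x}.
      At x: Dia p requires p at some successor in {u}.
        p holds at u, so Dia p is true at x.
  So Box Dia p is true at u.
Satisfying worlds: {u, v}

2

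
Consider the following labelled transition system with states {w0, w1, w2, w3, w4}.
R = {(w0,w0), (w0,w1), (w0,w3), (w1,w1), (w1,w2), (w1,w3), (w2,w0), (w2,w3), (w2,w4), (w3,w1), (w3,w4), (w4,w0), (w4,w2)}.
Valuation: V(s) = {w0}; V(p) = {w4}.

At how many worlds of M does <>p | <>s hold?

Let φ = <>p | <>s. Evaluate φ at each world:
  w0 (successors {w0, w1, w3}): φ is true.
  w1 (successors {w1, w2, w3}): φ is false.
  w2 (successors {w0, w3, w4}): φ is true.
  w3 (successors {w1, w4}): φ is true.
  w4 (successors {w0, w2}): φ is true.
For instance, at w2:
  At w2: <>p is true, <>s is true, so <>p | <>s is true.
    At w2: <>p requires p at some successor in {w0, w3, w4}.
      p holds at w4, so <>p is true at w2.
    At w2: <>s requires s at some successor in {w0, w3, w4}.
      s holds at w0, so <>s is true at w2.
Satisfying worlds: {w0, w2, w3, w4}

4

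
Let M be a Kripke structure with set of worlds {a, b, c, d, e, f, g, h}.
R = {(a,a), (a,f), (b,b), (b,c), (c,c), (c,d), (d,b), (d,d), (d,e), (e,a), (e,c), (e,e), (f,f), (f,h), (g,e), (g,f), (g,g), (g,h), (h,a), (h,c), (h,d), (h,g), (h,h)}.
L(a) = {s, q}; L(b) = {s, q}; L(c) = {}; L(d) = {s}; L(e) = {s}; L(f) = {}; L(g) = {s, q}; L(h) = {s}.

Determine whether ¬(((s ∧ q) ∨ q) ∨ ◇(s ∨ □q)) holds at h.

No

Recall that □ψ holds at a world iff ψ holds at every accessible world, and ◇ψ holds iff ψ holds at some accessible world.
At h: ((s ∧ q) ∨ q) ∨ ◇(s ∨ □q) is true, so ¬(((s ∧ q) ∨ q) ∨ ◇(s ∨ □q)) is false.
  At h: (s ∧ q) ∨ q is false, ◇(s ∨ □q) is true, so ((s ∧ q) ∨ q) ∨ ◇(s ∨ □q) is true.
    At h: ◇(s ∨ □q) requires s ∨ □q at some successor in {a, c, d, g, h}.
      s ∨ □q holds at a, so ◇(s ∨ □q) is true at h.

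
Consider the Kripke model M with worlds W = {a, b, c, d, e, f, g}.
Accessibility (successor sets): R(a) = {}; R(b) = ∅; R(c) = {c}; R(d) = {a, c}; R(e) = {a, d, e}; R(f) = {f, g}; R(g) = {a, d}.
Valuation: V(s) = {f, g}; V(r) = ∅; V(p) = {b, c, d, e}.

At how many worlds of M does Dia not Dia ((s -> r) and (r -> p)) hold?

Let φ = Dia not Dia ((s -> r) and (r -> p)). Evaluate φ at each world:
  a (successors ∅): φ is false.
  b (successors ∅): φ is false.
  c (successors {c}): φ is false.
  d (successors {a, c}): φ is true.
  e (successors {a, d, e}): φ is true.
  f (successors {f, g}): φ is true.
  g (successors {a, d}): φ is true.
For instance, at e:
  At e: Dia not Dia ((s -> r) and (r -> p)) requires not Dia ((s -> r) and (r -> p)) at some successor in {a, d, e}.
    not Dia ((s -> r) and (r -> p)) holds at a, so Dia not Dia ((s -> r) and (r -> p)) is true at e.
      At a: Dia ((s -> r) and (r -> p)) is false, so not Dia ((s -> r) and (r -> p)) is true.
Satisfying worlds: {d, e, f, g}

4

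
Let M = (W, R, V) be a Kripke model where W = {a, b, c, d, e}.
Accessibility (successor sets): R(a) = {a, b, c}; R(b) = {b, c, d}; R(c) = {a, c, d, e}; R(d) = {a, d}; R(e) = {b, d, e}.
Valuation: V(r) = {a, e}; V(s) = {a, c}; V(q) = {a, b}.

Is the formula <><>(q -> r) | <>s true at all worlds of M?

Yes

Let φ = <><>(q -> r) | <>s. Evaluate φ at each world:
  a (successors {a, b, c}): φ is true.
  b (successors {b, c, d}): φ is true.
  c (successors {a, c, d, e}): φ is true.
  d (successors {a, d}): φ is true.
  e (successors {b, d, e}): φ is true.
For instance, at d:
  At d: <><>(q -> r) is true, <>s is true, so <><>(q -> r) | <>s is true.
    At d: <><>(q -> r) requires <>(q -> r) at some successor in {a, d}.
      <>(q -> r) holds at a, so <><>(q -> r) is true at d.
    At d: <>s requires s at some successor in {a, d}.
      s holds at a, so <>s is true at d.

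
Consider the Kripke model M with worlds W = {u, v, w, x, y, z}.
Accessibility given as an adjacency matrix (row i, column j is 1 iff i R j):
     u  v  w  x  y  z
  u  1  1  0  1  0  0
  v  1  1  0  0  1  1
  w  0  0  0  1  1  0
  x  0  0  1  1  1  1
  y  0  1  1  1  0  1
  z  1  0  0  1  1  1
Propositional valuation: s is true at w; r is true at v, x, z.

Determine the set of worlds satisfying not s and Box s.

Let φ = not s and Box s. Evaluate φ at each world:
  u (successors {u, v, x}): φ is false.
  v (successors {u, v, y, z}): φ is false.
  w (successors {x, y}): φ is false.
  x (successors {w, x, y, z}): φ is false.
  y (successors {v, w, x, z}): φ is false.
  z (successors {u, x, y, z}): φ is false.
For instance, at x:
  At x: not s is true, Box s is false, so not s and Box s is false.
    At x: Box s requires s at every successor {w, x, y, z}.
      s fails at x, so Box s is false at x.
Satisfying worlds: none.

none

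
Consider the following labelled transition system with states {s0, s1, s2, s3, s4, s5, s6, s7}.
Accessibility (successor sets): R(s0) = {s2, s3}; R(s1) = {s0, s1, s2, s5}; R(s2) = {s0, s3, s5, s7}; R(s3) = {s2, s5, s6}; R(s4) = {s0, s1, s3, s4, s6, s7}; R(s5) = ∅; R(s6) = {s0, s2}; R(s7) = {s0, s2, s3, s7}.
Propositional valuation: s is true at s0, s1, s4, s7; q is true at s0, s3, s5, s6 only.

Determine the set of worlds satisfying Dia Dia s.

s0, s1, s2, s3, s4, s6, s7

Recall that Dia ψ holds at a world iff ψ holds at some accessible world.
Let φ = Dia Dia s. Evaluate φ at each world:
  s0 (successors {s2, s3}): φ is true.
  s1 (successors {s0, s1, s2, s5}): φ is true.
  s2 (successors {s0, s3, s5, s7}): φ is true.
  s3 (successors {s2, s5, s6}): φ is true.
  s4 (successors {s0, s1, s3, s4, s6, s7}): φ is true.
  s5 (successors ∅): φ is false.
  s6 (successors {s0, s2}): φ is true.
  s7 (successors {s0, s2, s3, s7}): φ is true.
For instance, at s2:
  At s2: Dia Dia s requires Dia s at some successor in {s0, s3, s5, s7}.
    Dia s holds at s7, so Dia Dia s is true at s2.
      At s7: Dia s requires s at some successor in {s0, s2, s3, s7}.
        s holds at s0, so Dia s is true at s7.
Satisfying worlds: {s0, s1, s2, s3, s4, s6, s7}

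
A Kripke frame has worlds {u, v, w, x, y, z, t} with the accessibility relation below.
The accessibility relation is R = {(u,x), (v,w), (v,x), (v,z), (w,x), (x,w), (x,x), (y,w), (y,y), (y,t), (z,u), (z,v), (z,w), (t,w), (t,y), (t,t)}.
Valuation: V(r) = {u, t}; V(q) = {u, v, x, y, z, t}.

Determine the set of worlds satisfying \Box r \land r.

Let φ = \Box r \land r. Evaluate φ at each world:
  u (successors {x}): φ is false.
  v (successors {w, x, z}): φ is false.
  w (successors {x}): φ is false.
  x (successors {w, x}): φ is false.
  y (successors {w, y, t}): φ is false.
  z (successors {u, v, w}): φ is false.
  t (successors {w, y, t}): φ is false.
For instance, at y:
  At y: \Box r is false, r is false, so \Box r \land r is false.
    At y: \Box r requires r at every successor {w, y, t}.
      r fails at w, so \Box r is false at y.
Satisfying worlds: none.

none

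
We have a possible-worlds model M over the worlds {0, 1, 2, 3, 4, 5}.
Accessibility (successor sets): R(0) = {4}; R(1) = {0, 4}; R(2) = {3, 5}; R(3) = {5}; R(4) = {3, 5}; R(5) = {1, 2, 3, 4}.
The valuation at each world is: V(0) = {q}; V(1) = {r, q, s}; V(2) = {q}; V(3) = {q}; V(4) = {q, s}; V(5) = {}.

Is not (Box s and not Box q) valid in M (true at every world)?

Recall that Box ψ holds at a world iff ψ holds at every accessible world, and Dia ψ holds iff ψ holds at some accessible world.
Let φ = not (Box s and not Box q). Evaluate φ at each world:
  0 (successors {4}): φ is true.
  1 (successors {0, 4}): φ is true.
  2 (successors {3, 5}): φ is true.
  3 (successors {5}): φ is true.
  4 (successors {3, 5}): φ is true.
  5 (successors {1, 2, 3, 4}): φ is true.
For instance, at 4:
  At 4: Box s and not Box q is false, so not (Box s and not Box q) is true.
    At 4: Box s is false, not Box q is true, so Box s and not Box q is false.
      At 4: Box s requires s at every successor {3, 5}.
        s fails at 3, so Box s is false at 4.
      At 4: Box q is false, so not Box q is true.

Yes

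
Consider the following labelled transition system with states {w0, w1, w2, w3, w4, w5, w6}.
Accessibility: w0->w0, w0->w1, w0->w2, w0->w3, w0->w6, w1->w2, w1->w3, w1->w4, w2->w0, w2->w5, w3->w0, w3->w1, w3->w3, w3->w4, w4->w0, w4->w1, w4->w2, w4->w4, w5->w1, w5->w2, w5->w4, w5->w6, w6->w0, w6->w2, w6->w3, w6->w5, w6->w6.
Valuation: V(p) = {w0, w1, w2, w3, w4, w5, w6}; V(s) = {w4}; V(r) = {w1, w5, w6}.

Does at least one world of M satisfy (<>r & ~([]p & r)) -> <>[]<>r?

Let φ = (<>r & ~([]p & r)) -> <>[]<>r. Evaluate φ at each world:
  w0 (successors {w0, w1, w2, w3, w6}): φ is true.
  w1 (successors {w2, w3, w4}): φ is true.
  w2 (successors {w0, w5}): φ is false.
  w3 (successors {w0, w1, w3, w4}): φ is true.
  w4 (successors {w0, w1, w2, w4}): φ is true.
  w5 (successors {w1, w2, w4, w6}): φ is true.
  w6 (successors {w0, w2, w3, w5, w6}): φ is true.
Detail at w0 (witness):
  At w0: <>r & ~([]p & r) is true, <>[]<>r is true, so (<>r & ~([]p & r)) -> <>[]<>r is true.
    At w0: <>r is true, ~([]p & r) is true, so <>r & ~([]p & r) is true.
      At w0: <>r requires r at some successor in {w0, w1, w2, w3, w6}.
        r holds at w1, so <>r is true at w0.
      At w0: []p & r is false, so ~([]p & r) is true.
    At w0: <>[]<>r requires []<>r at some successor in {w0, w1, w2, w3, w6}.
      []<>r holds at w1, so <>[]<>r is true at w0.

Yes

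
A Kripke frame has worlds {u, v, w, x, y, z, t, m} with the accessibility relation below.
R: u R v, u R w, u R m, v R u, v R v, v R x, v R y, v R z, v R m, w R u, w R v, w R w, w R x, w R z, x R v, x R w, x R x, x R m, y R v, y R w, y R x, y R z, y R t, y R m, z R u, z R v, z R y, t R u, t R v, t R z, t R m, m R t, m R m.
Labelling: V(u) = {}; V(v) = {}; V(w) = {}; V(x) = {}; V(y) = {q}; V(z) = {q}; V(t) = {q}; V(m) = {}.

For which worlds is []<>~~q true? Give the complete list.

u, m

Let φ = []<>~~q. Evaluate φ at each world:
  u (successors {v, w, m}): φ is true.
  v (successors {u, v, x, y, z, m}): φ is false.
  w (successors {u, v, w, x, z}): φ is false.
  x (successors {v, w, x, m}): φ is false.
  y (successors {v, w, x, z, t, m}): φ is false.
  z (successors {u, v, y}): φ is false.
  t (successors {u, v, z, m}): φ is false.
  m (successors {t, m}): φ is true.
For instance, at t:
  At t: []<>~~q requires <>~~q at every successor {u, v, z, m}.
    <>~~q fails at u, so []<>~~q is false at t.
      At u: <>~~q requires ~~q at some successor in {v, w, m}.
        At v: ~~q is false.
        At w: ~~q is false.
        At m: ~~q is false.
      So <>~~q is false at u.
Satisfying worlds: {u, m}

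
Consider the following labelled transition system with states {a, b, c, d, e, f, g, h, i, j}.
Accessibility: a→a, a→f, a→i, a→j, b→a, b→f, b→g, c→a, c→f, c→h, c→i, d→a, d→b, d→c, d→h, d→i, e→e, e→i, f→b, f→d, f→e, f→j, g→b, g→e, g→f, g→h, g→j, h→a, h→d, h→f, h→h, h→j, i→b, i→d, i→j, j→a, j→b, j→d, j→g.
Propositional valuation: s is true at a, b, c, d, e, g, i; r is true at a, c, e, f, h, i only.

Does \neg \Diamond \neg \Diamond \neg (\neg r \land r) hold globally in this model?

Recall that \Diamond ψ holds at a world iff ψ holds at some accessible world.
Let φ = \neg \Diamond \neg \Diamond \neg (\neg r \land r). Evaluate φ at each world:
  a (successors {a, f, i, j}): φ is true.
  b (successors {a, f, g}): φ is true.
  c (successors {a, f, h, i}): φ is true.
  d (successors {a, b, c, h, i}): φ is true.
  e (successors {e, i}): φ is true.
  f (successors {b, d, e, j}): φ is true.
  g (successors {b, e, f, h, j}): φ is true.
  h (successors {a, d, f, h, j}): φ is true.
  i (successors {b, d, j}): φ is true.
  j (successors {a, b, d, g}): φ is true.
For instance, at d:
  At d: \Diamond \neg \Diamond \neg (\neg r \land r) is false, so \neg \Diamond \neg \Diamond \neg (\neg r \land r) is true.
    At d: \Diamond \neg \Diamond \neg (\neg r \land r) requires \neg \Diamond \neg (\neg r \land r) at some successor in {a, b, c, h, i}.
      At a: \neg \Diamond \neg (\neg r \land r) is false.
      At b: \neg \Diamond \neg (\neg r \land r) is false.
      At c: \neg \Diamond \neg (\neg r \land r) is false.
      At h: \neg \Diamond \neg (\neg r \land r) is false.
      At i: \neg \Diamond \neg (\neg r \land r) is false.
    So \Diamond \neg \Diamond \neg (\neg r \land r) is false at d.

Yes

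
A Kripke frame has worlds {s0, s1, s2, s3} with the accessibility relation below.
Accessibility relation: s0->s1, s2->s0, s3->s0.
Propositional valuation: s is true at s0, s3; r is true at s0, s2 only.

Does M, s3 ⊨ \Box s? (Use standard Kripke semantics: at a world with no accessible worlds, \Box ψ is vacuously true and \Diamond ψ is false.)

Recall that \Box ψ holds at a world iff ψ holds at every accessible world, and \Diamond ψ holds iff ψ holds at some accessible world.
At s3: \Box s requires s at every successor {s0}.
  At s0: s is true.
So \Box s is true at s3.

Yes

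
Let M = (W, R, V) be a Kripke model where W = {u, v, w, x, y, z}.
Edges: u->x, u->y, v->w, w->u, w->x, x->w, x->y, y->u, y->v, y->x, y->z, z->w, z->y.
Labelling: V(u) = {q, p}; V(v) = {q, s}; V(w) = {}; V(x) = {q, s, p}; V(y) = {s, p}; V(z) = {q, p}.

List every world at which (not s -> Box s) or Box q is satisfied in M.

u, v, w, x, y

Let φ = (not s -> Box s) or Box q. Evaluate φ at each world:
  u (successors {x, y}): φ is true.
  v (successors {w}): φ is true.
  w (successors {u, x}): φ is true.
  x (successors {w, y}): φ is true.
  y (successors {u, v, x, z}): φ is true.
  z (successors {w, y}): φ is false.
For instance, at v:
  At v: not s -> Box s is true, Box q is false, so (not s -> Box s) or Box q is true.
    At v: not s is false, Box s is false, so not s -> Box s is true.
      At v: Box s requires s at every successor {w}.
        s fails at w, so Box s is false at v.
    At v: Box q requires q at every successor {w}.
      q fails at w, so Box q is false at v.
Satisfying worlds: {u, v, w, x, y}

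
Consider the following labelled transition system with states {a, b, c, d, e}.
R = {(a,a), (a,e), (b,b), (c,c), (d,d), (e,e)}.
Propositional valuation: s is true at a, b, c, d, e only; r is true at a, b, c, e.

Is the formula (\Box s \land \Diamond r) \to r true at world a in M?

At a: \Box s \land \Diamond r is true, r is true, so (\Box s \land \Diamond r) \to r is true.
  At a: \Box s is true, \Diamond r is true, so \Box s \land \Diamond r is true.
    At a: \Box s requires s at every successor {a, e}.
      At a: s is true.
      At e: s is true.
    So \Box s is true at a.
    At a: \Diamond r requires r at some successor in {a, e}.
      r holds at a, so \Diamond r is true at a.

Yes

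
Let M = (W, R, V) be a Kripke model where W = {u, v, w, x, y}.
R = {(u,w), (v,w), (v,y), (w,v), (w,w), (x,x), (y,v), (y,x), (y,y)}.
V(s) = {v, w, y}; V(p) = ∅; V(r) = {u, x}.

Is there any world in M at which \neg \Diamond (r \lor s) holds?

No

Let φ = \neg \Diamond (r \lor s). Evaluate φ at each world:
  u (successors {w}): φ is false.
  v (successors {w, y}): φ is false.
  w (successors {v, w}): φ is false.
  x (successors {x}): φ is false.
  y (successors {v, x, y}): φ is false.
For instance, at w:
  At w: \Diamond (r \lor s) is true, so \neg \Diamond (r \lor s) is false.
    At w: \Diamond (r \lor s) requires r \lor s at some successor in {v, w}.
      r \lor s holds at v, so \Diamond (r \lor s) is true at w.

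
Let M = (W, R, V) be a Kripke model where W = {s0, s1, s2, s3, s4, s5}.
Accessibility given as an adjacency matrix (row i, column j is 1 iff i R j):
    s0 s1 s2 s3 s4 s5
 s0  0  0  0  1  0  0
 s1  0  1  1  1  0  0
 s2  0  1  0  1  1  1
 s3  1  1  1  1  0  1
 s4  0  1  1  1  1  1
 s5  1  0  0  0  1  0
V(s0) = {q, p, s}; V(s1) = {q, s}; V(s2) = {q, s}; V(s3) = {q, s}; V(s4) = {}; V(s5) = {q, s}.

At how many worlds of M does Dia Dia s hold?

Let φ = Dia Dia s. Evaluate φ at each world:
  s0 (successors {s3}): φ is true.
  s1 (successors {s1, s2, s3}): φ is true.
  s2 (successors {s1, s3, s4, s5}): φ is true.
  s3 (successors {s0, s1, s2, s3, s5}): φ is true.
  s4 (successors {s1, s2, s3, s4, s5}): φ is true.
  s5 (successors {s0, s4}): φ is true.
For instance, at s3:
  At s3: Dia Dia s requires Dia s at some successor in {s0, s1, s2, s3, s5}.
    Dia s holds at s0, so Dia Dia s is true at s3.
      At s0: Dia s requires s at some successor in {s3}.
        s holds at s3, so Dia s is true at s0.
Satisfying worlds: {s0, s1, s2, s3, s4, s5}

6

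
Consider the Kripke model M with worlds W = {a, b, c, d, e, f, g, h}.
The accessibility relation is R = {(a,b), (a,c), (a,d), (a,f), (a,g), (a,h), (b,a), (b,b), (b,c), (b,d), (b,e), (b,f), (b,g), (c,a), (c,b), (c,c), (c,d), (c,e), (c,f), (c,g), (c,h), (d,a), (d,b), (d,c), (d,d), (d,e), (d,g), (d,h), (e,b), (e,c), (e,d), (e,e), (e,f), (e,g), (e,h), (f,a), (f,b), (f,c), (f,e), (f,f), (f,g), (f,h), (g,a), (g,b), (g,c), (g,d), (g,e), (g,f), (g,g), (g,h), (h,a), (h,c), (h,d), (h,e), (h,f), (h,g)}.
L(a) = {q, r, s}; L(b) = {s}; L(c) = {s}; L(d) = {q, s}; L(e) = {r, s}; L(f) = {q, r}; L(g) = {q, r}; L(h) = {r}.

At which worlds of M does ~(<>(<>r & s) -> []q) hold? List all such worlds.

Let φ = ~(<>(<>r & s) -> []q). Evaluate φ at each world:
  a (successors {b, c, d, f, g, h}): φ is true.
  b (successors {a, b, c, d, e, f, g}): φ is true.
  c (successors {a, b, c, d, e, f, g, h}): φ is true.
  d (successors {a, b, c, d, e, g, h}): φ is true.
  e (successors {b, c, d, e, f, g, h}): φ is true.
  f (successors {a, b, c, e, f, g, h}): φ is true.
  g (successors {a, b, c, d, e, f, g, h}): φ is true.
  h (successors {a, c, d, e, f, g}): φ is true.
For instance, at e:
  At e: <>(<>r & s) -> []q is false, so ~(<>(<>r & s) -> []q) is true.
    At e: <>(<>r & s) is true, []q is false, so <>(<>r & s) -> []q is false.
      At e: <>(<>r & s) requires <>r & s at some successor in {b, c, d, e, f, g, h}.
        <>r & s holds at b, so <>(<>r & s) is true at e.
      At e: []q requires q at every successor {b, c, d, e, f, g, h}.
        q fails at b, so []q is false at e.
Satisfying worlds: {a, b, c, d, e, f, g, h}

a, b, c, d, e, f, g, h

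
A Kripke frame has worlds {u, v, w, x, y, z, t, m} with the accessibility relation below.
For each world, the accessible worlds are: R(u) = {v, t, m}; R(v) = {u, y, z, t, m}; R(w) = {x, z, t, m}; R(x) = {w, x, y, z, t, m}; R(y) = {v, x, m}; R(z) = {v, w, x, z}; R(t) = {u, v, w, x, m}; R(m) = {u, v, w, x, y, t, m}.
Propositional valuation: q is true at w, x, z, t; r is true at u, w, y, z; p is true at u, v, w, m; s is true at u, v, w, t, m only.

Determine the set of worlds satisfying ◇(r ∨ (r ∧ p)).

Let φ = ◇(r ∨ (r ∧ p)). Evaluate φ at each world:
  u (successors {v, t, m}): φ is false.
  v (successors {u, y, z, t, m}): φ is true.
  w (successors {x, z, t, m}): φ is true.
  x (successors {w, x, y, z, t, m}): φ is true.
  y (successors {v, x, m}): φ is false.
  z (successors {v, w, x, z}): φ is true.
  t (successors {u, v, w, x, m}): φ is true.
  m (successors {u, v, w, x, y, t, m}): φ is true.
For instance, at u:
  At u: ◇(r ∨ (r ∧ p)) requires r ∨ (r ∧ p) at some successor in {v, t, m}.
    At v: r ∨ (r ∧ p) is false.
    At t: r ∨ (r ∧ p) is false.
    At m: r ∨ (r ∧ p) is false.
  So ◇(r ∨ (r ∧ p)) is false at u.
Satisfying worlds: {v, w, x, z, t, m}

v, w, x, z, t, m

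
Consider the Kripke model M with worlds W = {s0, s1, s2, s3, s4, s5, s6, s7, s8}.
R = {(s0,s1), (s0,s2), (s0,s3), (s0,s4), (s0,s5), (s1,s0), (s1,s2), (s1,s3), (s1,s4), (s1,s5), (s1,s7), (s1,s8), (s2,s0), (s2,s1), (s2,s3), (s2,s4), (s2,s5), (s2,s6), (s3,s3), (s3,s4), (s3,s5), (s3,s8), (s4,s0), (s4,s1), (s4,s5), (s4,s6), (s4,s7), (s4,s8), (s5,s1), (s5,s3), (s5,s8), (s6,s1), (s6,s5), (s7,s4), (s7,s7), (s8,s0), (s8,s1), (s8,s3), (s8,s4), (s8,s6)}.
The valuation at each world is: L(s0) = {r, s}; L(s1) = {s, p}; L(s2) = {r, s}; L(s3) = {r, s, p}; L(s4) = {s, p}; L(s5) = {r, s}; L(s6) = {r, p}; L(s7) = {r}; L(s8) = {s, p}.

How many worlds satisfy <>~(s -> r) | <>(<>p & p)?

Recall that <>ψ holds at a world iff ψ holds at some accessible world.
Let φ = <>~(s -> r) | <>(<>p & p). Evaluate φ at each world:
  s0 (successors {s1, s2, s3, s4, s5}): φ is true.
  s1 (successors {s0, s2, s3, s4, s5, s7, s8}): φ is true.
  s2 (successors {s0, s1, s3, s4, s5, s6}): φ is true.
  s3 (successors {s3, s4, s5, s8}): φ is true.
  s4 (successors {s0, s1, s5, s6, s7, s8}): φ is true.
  s5 (successors {s1, s3, s8}): φ is true.
  s6 (successors {s1, s5}): φ is true.
  s7 (successors {s4, s7}): φ is true.
  s8 (successors {s0, s1, s3, s4, s6}): φ is true.
For instance, at s7:
  At s7: <>~(s -> r) is true, <>(<>p & p) is true, so <>~(s -> r) | <>(<>p & p) is true.
    At s7: <>~(s -> r) requires ~(s -> r) at some successor in {s4, s7}.
      ~(s -> r) holds at s4, so <>~(s -> r) is true at s7.
    At s7: <>(<>p & p) requires <>p & p at some successor in {s4, s7}.
      <>p & p holds at s4, so <>(<>p & p) is true at s7.
Satisfying worlds: {s0, s1, s2, s3, s4, s5, s6, s7, s8}

9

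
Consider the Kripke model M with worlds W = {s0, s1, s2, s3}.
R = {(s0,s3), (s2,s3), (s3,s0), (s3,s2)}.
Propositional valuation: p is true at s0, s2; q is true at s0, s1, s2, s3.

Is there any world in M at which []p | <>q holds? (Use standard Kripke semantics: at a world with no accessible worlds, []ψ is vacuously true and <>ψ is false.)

Recall that []ψ holds at a world iff ψ holds at every accessible world, and <>ψ holds iff ψ holds at some accessible world.
Let φ = []p | <>q. Evaluate φ at each world:
  s0 (successors {s3}): φ is true.
  s1 (successors ∅): φ is true.
  s2 (successors {s3}): φ is true.
  s3 (successors {s0, s2}): φ is true.
Detail at s0 (witness):
  At s0: []p is false, <>q is true, so []p | <>q is true.
    At s0: []p requires p at every successor {s3}.
      p fails at s3, so []p is false at s0.
    At s0: <>q requires q at some successor in {s3}.
      q holds at s3, so <>q is true at s0.

Yes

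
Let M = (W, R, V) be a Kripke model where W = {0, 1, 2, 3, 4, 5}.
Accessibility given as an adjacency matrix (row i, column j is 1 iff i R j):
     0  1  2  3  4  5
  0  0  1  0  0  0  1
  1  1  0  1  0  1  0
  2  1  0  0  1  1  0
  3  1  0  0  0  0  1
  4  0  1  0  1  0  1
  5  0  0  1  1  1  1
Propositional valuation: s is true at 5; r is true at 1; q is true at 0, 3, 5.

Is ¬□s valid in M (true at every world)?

Yes

Recall that □ψ holds at a world iff ψ holds at every accessible world, and ◇ψ holds iff ψ holds at some accessible world.
Let φ = ¬□s. Evaluate φ at each world:
  0 (successors {1, 5}): φ is true.
  1 (successors {0, 2, 4}): φ is true.
  2 (successors {0, 3, 4}): φ is true.
  3 (successors {0, 5}): φ is true.
  4 (successors {1, 3, 5}): φ is true.
  5 (successors {2, 3, 4, 5}): φ is true.
For instance, at 2:
  At 2: □s is false, so ¬□s is true.
    At 2: □s requires s at every successor {0, 3, 4}.
      s fails at 0, so □s is false at 2.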